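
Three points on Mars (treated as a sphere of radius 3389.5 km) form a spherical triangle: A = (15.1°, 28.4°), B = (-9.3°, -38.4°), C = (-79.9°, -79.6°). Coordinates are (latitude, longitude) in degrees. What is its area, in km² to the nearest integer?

12649886 km²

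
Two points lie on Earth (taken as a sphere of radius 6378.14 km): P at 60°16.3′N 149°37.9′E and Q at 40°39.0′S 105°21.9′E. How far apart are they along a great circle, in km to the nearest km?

In radians: φ₁ = 1.0519, φ₂ = -0.7095, Δλ = -44.267° = -0.7726 rad.
Haversine: a = sin²(Δφ/2) + cos φ₁ cos φ₂ sin²(Δλ/2) = 0.5947 + (0.4959)(0.7587)(0.1420) = 0.64814.
Central angle c = 2·arcsin(√a) = 1.87159 rad.
Distance = R·c = 6378.14 × 1.8716 ≈ 11937 km.

11937 km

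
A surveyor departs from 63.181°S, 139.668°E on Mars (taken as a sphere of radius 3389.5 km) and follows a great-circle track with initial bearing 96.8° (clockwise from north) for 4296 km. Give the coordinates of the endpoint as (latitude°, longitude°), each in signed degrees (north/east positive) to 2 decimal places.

-18.52°, -132.38°

Angular distance δ = d/R = 4296/3389.5 = 1.26744 rad; initial bearing θ = 1.6895 rad.
sin φ₂ = sin φ₁ cos δ + cos φ₁ sin δ cos θ = (-0.8924)(0.2987) + (0.4512)(0.9543)(-0.1184) = -0.3176, so φ₂ = -18.52°.
Δλ = atan2(sin θ sin δ cos φ₁, cos δ − sin φ₁ sin φ₂) = atan2(0.4275, 0.0153) = 87.949°.
λ₂ = 139.668° + 87.949° = 227.62° → -132.38° after wrapping to (−180°, 180°].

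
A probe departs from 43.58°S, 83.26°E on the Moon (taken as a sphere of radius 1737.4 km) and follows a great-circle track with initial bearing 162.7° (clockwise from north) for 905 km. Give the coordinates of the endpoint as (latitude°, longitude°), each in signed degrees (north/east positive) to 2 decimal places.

-70.41°, 109.46°

Angular distance δ = d/R = 905/1737.4 = 0.52089 rad; initial bearing θ = 2.8397 rad.
sin φ₂ = sin φ₁ cos δ + cos φ₁ sin δ cos θ = (-0.6894)(0.8674) + (0.7244)(0.4977)(-0.9548) = -0.9421, so φ₂ = -70.41°.
Δλ = atan2(sin θ sin δ cos φ₁, cos δ − sin φ₁ sin φ₂) = atan2(0.1072, 0.2179) = 26.197°.
λ₂ = 83.260° + 26.197° = 109.46°.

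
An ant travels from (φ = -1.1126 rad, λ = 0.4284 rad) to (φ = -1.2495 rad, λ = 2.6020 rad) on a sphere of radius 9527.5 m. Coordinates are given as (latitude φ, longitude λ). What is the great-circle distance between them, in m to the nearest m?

6566 m

In radians: φ₁ = -1.1126, φ₂ = -1.2495, Δλ = 124.538° = 2.1736 rad.
Haversine: a = sin²(Δφ/2) + cos φ₁ cos φ₂ sin²(Δλ/2) = 0.0047 + (0.4423)(0.3158)(0.7835) = 0.11412.
Central angle c = 2·arcsin(√a) = 0.68919 rad.
Distance = R·c = 9527.5 × 0.6892 ≈ 6566 m.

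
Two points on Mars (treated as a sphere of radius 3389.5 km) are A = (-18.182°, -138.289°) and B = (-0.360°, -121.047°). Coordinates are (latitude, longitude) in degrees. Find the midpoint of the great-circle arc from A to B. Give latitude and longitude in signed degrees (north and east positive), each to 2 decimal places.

Central angle δ = 0.4292 rad. Interpolating on the sphere with fraction f = 0.5:
P = [sin((1−f)δ)·A + sin(fδ)·B] / sin δ = 0.5117·A + 0.5117·B in Cartesian coordinates,
giving P = (-0.6269, -0.7619, -0.1629), i.e. latitude -9.38°, longitude -129.45°.

-9.38°, -129.45°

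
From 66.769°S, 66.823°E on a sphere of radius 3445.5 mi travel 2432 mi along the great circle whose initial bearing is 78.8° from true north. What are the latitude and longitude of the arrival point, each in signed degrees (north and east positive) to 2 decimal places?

Angular distance δ = d/R = 2432/3445.5 = 0.70585 rad; initial bearing θ = 1.3753 rad.
sin φ₂ = sin φ₁ cos δ + cos φ₁ sin δ cos θ = (-0.9189)(0.7611) + (0.3944)(0.6487)(0.1942) = -0.6497, so φ₂ = -40.52°.
Δλ = atan2(sin θ sin δ cos φ₁, cos δ − sin φ₁ sin φ₂) = atan2(0.2510, 0.1641) = 56.827°.
λ₂ = 66.823° + 56.827° = 123.65°.

-40.52°, 123.65°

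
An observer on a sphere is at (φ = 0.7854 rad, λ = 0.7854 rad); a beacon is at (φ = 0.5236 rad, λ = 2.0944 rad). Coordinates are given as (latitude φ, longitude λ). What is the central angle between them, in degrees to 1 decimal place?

59.2°

In radians: φ₁ = 0.7854, φ₂ = 0.5236, Δλ = 75.000° = 1.3090 rad.
Haversine: a = sin²(Δφ/2) + cos φ₁ cos φ₂ sin²(Δλ/2) = 0.0170 + (0.7071)(0.8660)(0.3706) = 0.24398.
Central angle c = 2·arcsin(√a) = 1.03323 rad.
So the angular separation is 59.2°.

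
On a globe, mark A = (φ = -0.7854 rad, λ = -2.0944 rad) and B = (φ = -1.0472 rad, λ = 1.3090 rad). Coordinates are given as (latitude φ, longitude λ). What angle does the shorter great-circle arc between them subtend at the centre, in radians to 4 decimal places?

1.2965 rad

In radians: φ₁ = -0.7854, φ₂ = -1.0472, Δλ = -165.000° = -2.8798 rad.
cos c = sin φ₁ sin φ₂ + cos φ₁ cos φ₂ cos Δλ = (-0.7071)(-0.8660) + (0.7071)(0.5000)(-0.9659) = 0.27087,
so c = arccos(0.27087) = 1.29650 rad.
So the angular separation is 1.2965 rad.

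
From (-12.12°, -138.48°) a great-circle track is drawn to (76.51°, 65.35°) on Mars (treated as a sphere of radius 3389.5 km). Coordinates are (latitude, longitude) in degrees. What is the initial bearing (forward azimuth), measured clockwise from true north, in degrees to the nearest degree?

Δλ = -156.170° = -2.7257 rad.
y = sin Δλ · cos φ₂ = (-0.4040)(0.2333) = -0.0942
x = cos φ₁ sin φ₂ − sin φ₁ cos φ₂ cos Δλ = (0.9777)(0.9724) − (-0.2100)(0.2333)(-0.9147) = 0.9059
θ = atan2(y, x) = -5.94°; adding 360° gives 354°.

354°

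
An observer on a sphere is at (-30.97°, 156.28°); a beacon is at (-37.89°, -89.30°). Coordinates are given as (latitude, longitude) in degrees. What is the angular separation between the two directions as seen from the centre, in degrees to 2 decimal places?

87.92°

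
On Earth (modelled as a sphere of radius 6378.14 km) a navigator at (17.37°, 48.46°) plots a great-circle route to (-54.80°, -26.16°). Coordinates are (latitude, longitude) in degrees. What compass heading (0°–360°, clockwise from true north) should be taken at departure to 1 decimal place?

With φ₁ = 0.3032, φ₂ = -0.9564, Δλ = -1.3024 rad, the forward-azimuth formula gives
θ = atan2( sin Δλ cos φ₂ , cos φ₁ sin φ₂ − sin φ₁ cos φ₂ cos Δλ ) = atan2(-0.5558, -0.8255) = -146.05°.
Adding 360° brings this into [0°, 360°): 214.0°.

214.0°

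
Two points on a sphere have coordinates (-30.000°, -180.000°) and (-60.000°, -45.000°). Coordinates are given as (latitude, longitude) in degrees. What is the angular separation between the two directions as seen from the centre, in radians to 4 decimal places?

1.4436 rad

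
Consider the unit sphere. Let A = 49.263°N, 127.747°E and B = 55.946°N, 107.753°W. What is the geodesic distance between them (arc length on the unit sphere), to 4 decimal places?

1.1365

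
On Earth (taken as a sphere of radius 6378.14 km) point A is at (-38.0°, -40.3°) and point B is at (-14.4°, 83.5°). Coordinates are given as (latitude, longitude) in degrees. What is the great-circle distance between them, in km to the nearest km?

Let φ₁ = -0.6632 rad, φ₂ = -0.2513 rad, and Δλ = 2.1607 rad.
cos c = sin φ₁ sin φ₂ + cos φ₁ cos φ₂ cos Δλ = (-0.6157)(-0.2487) + (0.7880)(0.9686)(-0.5563) = -0.27149,
so c = arccos(-0.27149) = 1.84573 rad.
Distance = R·c = 6378.14 × 1.8457 ≈ 11772 km.

11772 km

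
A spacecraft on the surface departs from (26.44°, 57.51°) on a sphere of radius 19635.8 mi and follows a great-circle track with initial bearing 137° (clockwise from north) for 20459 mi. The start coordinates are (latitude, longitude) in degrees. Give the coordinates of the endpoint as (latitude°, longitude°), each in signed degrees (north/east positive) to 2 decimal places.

-19.92°, 96.29°

Angular distance δ = d/R = 20459/19635.8 = 1.04192 rad; initial bearing θ = 2.3911 rad.
sin φ₂ = sin φ₁ cos δ + cos φ₁ sin δ cos θ = (0.4453)(0.5046) + (0.8954)(0.8634)(-0.7314) = -0.3407, so φ₂ = -19.92°.
Δλ = atan2(sin θ sin δ cos φ₁, cos δ − sin φ₁ sin φ₂) = atan2(0.5272, 0.6563) = 38.777°.
λ₂ = 57.510° + 38.777° = 96.29°.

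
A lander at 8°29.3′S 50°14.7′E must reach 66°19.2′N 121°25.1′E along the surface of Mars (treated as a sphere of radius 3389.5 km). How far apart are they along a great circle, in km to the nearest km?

5348 km

Let φ₁ = -0.1481 rad, φ₂ = 1.1575 rad, and Δλ = 1.2422 rad.
cos c = sin φ₁ sin φ₂ + cos φ₁ cos φ₂ cos Δλ = (-0.1476)(0.9158) + (0.9890)(0.4016)(0.3227) = -0.00699,
so c = arccos(-0.00699) = 1.57779 rad.
Distance = R·c = 3389.5 × 1.5778 ≈ 5348 km.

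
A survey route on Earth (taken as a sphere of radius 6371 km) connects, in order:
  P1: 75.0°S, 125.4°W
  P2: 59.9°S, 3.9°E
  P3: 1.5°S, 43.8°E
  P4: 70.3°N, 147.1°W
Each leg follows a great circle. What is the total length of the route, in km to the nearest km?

24230 km

Leg P1→P2: central angle 0.7175 rad, distance 4571.1 km.
Leg P2→P3: central angle 1.1513 rad, distance 7335.2 km.
Leg P3→P4: central angle 1.9343 rad, distance 12323.4 km.
Total: 4571.1 + 7335.2 + 12323.4 ≈ 24230 km.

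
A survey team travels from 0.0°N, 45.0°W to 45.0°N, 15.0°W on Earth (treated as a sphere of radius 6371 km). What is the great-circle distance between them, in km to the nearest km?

In radians: φ₁ = 0.0000, φ₂ = 0.7854, Δλ = 30.000° = 0.5236 rad.
cos c = sin φ₁ sin φ₂ + cos φ₁ cos φ₂ cos Δλ = (0.0000)(0.7071) + (1.0000)(0.7071)(0.8660) = 0.61237,
so c = arccos(0.61237) = 0.91174 rad.
Distance = R·c = 6371 × 0.9117 ≈ 5809 km.

5809 km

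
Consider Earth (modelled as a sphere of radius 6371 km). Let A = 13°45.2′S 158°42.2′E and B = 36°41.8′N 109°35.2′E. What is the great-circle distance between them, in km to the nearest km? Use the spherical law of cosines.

With latitudes φ₁ = -13.753°, φ₂ = 36.697° and longitude difference Δλ = -49.117°:
cos c = sin φ₁ sin φ₂ + cos φ₁ cos φ₂ cos Δλ = (-0.2377)(0.5976) + (0.9713)(0.8018)(0.6545) = 0.36768,
so c = arccos(0.36768) = 1.19428 rad.
Distance = R·c = 6371 × 1.1943 ≈ 7609 km.

7609 km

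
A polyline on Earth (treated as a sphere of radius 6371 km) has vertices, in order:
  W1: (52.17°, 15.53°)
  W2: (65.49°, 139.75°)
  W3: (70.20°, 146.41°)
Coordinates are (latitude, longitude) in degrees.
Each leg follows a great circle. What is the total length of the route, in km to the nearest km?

6693 km

Leg W1→W2: central angle 0.9575 rad, distance 6100.2 km.
Leg W2→W3: central angle 0.0930 rad, distance 592.8 km.
Total: 6100.2 + 592.8 ≈ 6693 km.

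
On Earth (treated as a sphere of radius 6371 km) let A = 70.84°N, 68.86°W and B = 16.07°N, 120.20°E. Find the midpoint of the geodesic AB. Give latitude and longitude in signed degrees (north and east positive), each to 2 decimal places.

62.39°, 124.84°

Central angle δ = 1.6208 rad. Interpolating on the sphere with fraction f = 0.5:
P = [sin((1−f)δ)·A + sin(fδ)·B] / sin δ = 0.7255·A + 0.7255·B in Cartesian coordinates,
giving P = (-0.2648, 0.3804, 0.8861), i.e. latitude 62.39°, longitude 124.84°.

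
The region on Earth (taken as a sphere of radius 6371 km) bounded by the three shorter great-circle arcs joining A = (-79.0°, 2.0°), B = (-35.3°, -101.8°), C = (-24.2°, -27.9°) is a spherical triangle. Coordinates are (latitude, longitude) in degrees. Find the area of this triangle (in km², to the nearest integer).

Side lengths (central angles): a = 1.1115, b = 0.9845, c = 1.0121 rad; semiperimeter s = 1.5541.
By l'Huilier's theorem, tan(E/4) = √[tan(s/2) tan((s−a)/2) tan((s−b)/2) tan((s−c)/2)], giving spherical excess E = 0.5333 rad.
Area = E·R² = 0.5333 × (6371)² ≈ 21647787 km².

21647787 km²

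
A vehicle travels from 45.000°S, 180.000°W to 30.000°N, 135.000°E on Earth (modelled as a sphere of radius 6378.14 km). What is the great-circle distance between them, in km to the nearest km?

In radians: φ₁ = -0.7854, φ₂ = 0.5236, Δλ = -45.000° = -0.7854 rad.
cos c = sin φ₁ sin φ₂ + cos φ₁ cos φ₂ cos Δλ = (-0.7071)(0.5000) + (0.7071)(0.8660)(0.7071) = 0.07946,
so c = arccos(0.07946) = 1.49125 rad.
Distance = R·c = 6378.14 × 1.4913 ≈ 9511 km.

9511 km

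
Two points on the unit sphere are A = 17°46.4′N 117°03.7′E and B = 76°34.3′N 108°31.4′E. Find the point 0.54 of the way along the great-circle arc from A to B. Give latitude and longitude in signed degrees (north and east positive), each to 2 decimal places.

49.58°, 115.19°

The central angle between A and B is δ = 1.0291 rad.
With f = 0.54, the slerp weights are sin((1−f)δ)/sin δ = 0.5321 and sin(fδ)/sin δ = 0.6157.
Weighted sum of the unit vectors: (0.5321)·(-0.4332,0.8480,0.3053) + (0.6157)·(-0.0738,0.2202,0.9727) = (-0.2759, 0.5868, 0.7613).
Converting back: φ = atan2(z, √(x²+y²)) = 49.58°, λ = atan2(y, x) = 115.19°.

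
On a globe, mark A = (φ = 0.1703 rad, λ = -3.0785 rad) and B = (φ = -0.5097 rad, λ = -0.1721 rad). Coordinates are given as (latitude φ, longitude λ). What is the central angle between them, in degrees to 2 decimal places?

156.82°

With latitudes φ₁ = 9.757°, φ₂ = -29.204° and longitude difference Δλ = 166.524°:
Haversine: a = sin²(Δφ/2) + cos φ₁ cos φ₂ sin²(Δλ/2) = 0.1112 + (0.9855)(0.8729)(0.9862) = 0.95964.
Central angle c = 2·arcsin(√a) = 2.73702 rad.
So the angular separation is 156.82°.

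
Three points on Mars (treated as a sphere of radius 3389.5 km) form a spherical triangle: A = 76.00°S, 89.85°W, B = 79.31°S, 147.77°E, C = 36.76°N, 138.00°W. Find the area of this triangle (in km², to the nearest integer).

7241418 km²

Side lengths (central angles): a = 2.1504, b = 2.0391, c = 0.3779 rad; semiperimeter s = 2.2837.
By l'Huilier's theorem, tan(E/4) = √[tan(s/2) tan((s−a)/2) tan((s−b)/2) tan((s−c)/2)], giving spherical excess E = 0.6303 rad.
Area = E·R² = 0.6303 × (3389.5)² ≈ 7241418 km².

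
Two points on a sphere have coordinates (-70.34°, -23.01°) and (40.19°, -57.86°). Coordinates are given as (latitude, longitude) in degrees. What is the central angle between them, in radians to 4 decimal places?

With latitudes φ₁ = -70.340°, φ₂ = 40.190° and longitude difference Δλ = -34.850°:
cos c = sin φ₁ sin φ₂ + cos φ₁ cos φ₂ cos Δλ = (-0.9417)(0.6453) + (0.3364)(0.7639)(0.8207) = -0.39679,
so c = arccos(-0.39679) = 1.97882 rad.
So the angular separation is 1.9788 rad.

1.9788 rad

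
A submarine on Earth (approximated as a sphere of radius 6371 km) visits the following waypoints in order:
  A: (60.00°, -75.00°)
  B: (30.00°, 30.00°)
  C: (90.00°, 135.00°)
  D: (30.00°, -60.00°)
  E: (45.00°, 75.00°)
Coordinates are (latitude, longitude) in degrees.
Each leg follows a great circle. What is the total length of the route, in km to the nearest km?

Leg A→B: central angle 1.2441 rad, distance 7926.0 km.
Leg B→C: central angle 1.0472 rad, distance 6671.7 km.
Leg C→D: central angle 1.0472 rad, distance 6671.7 km.
Leg D→E: central angle 1.6503 rad, distance 10514.3 km.
Total: 7926.0 + 6671.7 + 6671.7 + 10514.3 ≈ 31784 km.

31784 km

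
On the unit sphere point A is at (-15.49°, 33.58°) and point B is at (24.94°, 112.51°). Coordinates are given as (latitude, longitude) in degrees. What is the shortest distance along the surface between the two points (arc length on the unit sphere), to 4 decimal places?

In radians: φ₁ = -0.2704, φ₂ = 0.4353, Δλ = 78.930° = 1.3776 rad.
cos c = sin φ₁ sin φ₂ + cos φ₁ cos φ₂ cos Δλ = (-0.2671)(0.4217) + (0.9637)(0.9067)(0.1920) = 0.05516,
so c = arccos(0.05516) = 1.51560 rad.
On the unit sphere the arc length equals the central angle: 1.5156.

1.5156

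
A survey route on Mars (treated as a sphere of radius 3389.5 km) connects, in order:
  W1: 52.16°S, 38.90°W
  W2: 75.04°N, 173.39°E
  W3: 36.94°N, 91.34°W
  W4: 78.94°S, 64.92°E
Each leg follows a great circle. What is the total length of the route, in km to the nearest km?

20497 km

Leg W1→W2: central angle 2.6834 rad, distance 9095.2 km.
Leg W2→W3: central angle 0.9744 rad, distance 3302.8 km.
Leg W3→W4: central angle 2.3894 rad, distance 8098.8 km.
Total: 9095.2 + 3302.8 + 8098.8 ≈ 20497 km.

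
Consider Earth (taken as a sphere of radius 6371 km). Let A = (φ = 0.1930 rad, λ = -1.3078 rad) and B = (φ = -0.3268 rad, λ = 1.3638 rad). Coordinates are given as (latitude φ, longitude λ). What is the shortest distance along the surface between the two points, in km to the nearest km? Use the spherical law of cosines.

17003 km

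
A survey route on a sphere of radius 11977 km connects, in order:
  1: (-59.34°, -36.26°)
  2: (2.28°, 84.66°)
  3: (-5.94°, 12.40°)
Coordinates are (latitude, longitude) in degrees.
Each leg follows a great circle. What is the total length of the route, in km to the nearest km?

37593 km

Leg 1→2: central angle 1.8713 rad, distance 22413.1 km.
Leg 2→3: central angle 1.2675 rad, distance 15180.4 km.
Total: 22413.1 + 15180.4 ≈ 37593 km.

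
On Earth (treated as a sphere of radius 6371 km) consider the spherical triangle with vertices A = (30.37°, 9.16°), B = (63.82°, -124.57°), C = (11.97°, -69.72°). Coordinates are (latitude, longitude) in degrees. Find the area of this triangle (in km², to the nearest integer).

Side lengths (central angles): a = 1.1212, b = 1.2999, c = 1.3790 rad; semiperimeter s = 1.9000.
By l'Huilier's theorem, tan(E/4) = √[tan(s/2) tan((s−a)/2) tan((s−b)/2) tan((s−c)/2)], giving spherical excess E = 0.8569 rad.
Area = E·R² = 0.8569 × (6371)² ≈ 34782706 km².

34782706 km²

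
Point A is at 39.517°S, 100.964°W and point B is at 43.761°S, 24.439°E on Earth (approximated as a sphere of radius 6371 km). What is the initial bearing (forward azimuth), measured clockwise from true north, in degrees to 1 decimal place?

With φ₁ = -0.6897, φ₂ = -0.7638, Δλ = 2.1887 rad, the forward-azimuth formula gives
θ = atan2( sin Δλ cos φ₂ , cos φ₁ sin φ₂ − sin φ₁ cos φ₂ cos Δλ ) = atan2(0.5887, -0.7998) = 143.65°.
So the initial bearing is 143.6°.

143.6°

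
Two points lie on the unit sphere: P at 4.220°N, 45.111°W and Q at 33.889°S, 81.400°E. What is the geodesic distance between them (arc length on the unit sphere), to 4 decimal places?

Let φ₁ = 0.0737 rad, φ₂ = -0.5915 rad, and Δλ = 2.2080 rad.
cos c = sin φ₁ sin φ₂ + cos φ₁ cos φ₂ cos Δλ = (0.0736)(-0.5576) + (0.9973)(0.8301)(-0.5950) = -0.53359,
so c = arccos(-0.53359) = 2.13364 rad.
On the unit sphere the arc length equals the central angle: 2.1336.

2.1336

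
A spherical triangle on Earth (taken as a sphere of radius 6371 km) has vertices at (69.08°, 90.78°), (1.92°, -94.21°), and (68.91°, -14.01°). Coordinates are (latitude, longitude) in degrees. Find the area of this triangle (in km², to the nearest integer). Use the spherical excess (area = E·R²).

Side lengths (central angles): a = 1.4782, b = 0.5759, c = 1.9010 rad; semiperimeter s = 1.9775.
By l'Huilier's theorem, tan(E/4) = √[tan(s/2) tan((s−a)/2) tan((s−b)/2) tan((s−c)/2)], giving spherical excess E = 0.4457 rad.
Area = E·R² = 0.4457 × (6371)² ≈ 18090084 km².

18090084 km²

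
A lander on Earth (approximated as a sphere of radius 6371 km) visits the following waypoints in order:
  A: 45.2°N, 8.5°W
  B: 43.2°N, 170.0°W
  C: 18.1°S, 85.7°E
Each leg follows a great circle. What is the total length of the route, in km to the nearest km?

22534 km

Leg A→B: central angle 1.5722 rad, distance 10016.3 km.
Leg B→C: central angle 1.9647 rad, distance 12517.3 km.
Total: 10016.3 + 12517.3 ≈ 22534 km.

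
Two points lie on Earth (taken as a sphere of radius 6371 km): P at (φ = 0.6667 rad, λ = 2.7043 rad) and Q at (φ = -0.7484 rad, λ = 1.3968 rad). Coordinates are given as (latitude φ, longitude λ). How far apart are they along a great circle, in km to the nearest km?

11755 km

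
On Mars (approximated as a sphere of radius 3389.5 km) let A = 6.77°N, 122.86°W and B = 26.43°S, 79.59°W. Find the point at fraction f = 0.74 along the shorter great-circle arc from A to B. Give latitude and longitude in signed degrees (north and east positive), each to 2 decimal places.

The central angle between A and B is δ = 0.9335 rad.
With f = 0.74, the slerp weights are sin((1−f)δ)/sin δ = 0.2990 and sin(fδ)/sin δ = 0.7928.
Weighted sum of the unit vectors: (0.2990)·(-0.5388,-0.8341,0.1179) + (0.7928)·(0.1618,-0.8807,-0.4451) = (-0.0328, -0.9477, -0.3176).
Converting back: φ = atan2(z, √(x²+y²)) = -18.52°, λ = atan2(y, x) = -91.99°.

-18.52°, -91.99°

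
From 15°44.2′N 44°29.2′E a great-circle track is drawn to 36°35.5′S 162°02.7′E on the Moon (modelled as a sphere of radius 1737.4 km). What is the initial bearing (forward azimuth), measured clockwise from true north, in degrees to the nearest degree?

124°

Δλ = 117.558° = 2.0518 rad.
y = sin Δλ · cos φ₂ = (0.8865)(0.8029) = 0.7118
x = cos φ₁ sin φ₂ − sin φ₁ cos φ₂ cos Δλ = (0.9625)(-0.5961) − (0.2712)(0.8029)(-0.4627) = -0.4730
θ = atan2(y, x) = 123.61°, so the bearing is 124°.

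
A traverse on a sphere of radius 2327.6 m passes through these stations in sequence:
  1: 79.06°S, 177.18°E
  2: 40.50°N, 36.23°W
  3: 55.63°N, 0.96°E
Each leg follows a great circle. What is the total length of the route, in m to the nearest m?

6820 m

Leg 1→2: central angle 2.4312 rad, distance 5658.9 m.
Leg 2→3: central angle 0.4991 rad, distance 1161.6 m.
Total: 5658.9 + 1161.6 ≈ 6820 m.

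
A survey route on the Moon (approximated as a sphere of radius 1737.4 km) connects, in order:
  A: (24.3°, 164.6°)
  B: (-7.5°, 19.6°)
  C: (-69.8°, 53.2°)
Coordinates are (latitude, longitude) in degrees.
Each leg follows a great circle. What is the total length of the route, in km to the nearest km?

Leg A→B: central angle 2.4880 rad, distance 4322.7 km.
Leg B→C: central angle 1.1509 rad, distance 1999.6 km.
Total: 4322.7 + 1999.6 ≈ 6322 km.

6322 km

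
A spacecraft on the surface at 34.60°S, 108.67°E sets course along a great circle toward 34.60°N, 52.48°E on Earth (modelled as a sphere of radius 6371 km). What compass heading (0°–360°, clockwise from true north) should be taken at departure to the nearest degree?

317°

Δλ = -56.190° = -0.9807 rad.
y = sin Δλ · cos φ₂ = (-0.8309)(0.8231) = -0.6839
x = cos φ₁ sin φ₂ − sin φ₁ cos φ₂ cos Δλ = (0.8231)(0.5678) − (-0.5678)(0.8231)(0.5564) = 0.7275
θ = atan2(y, x) = -43.23°; adding 360° gives 317°.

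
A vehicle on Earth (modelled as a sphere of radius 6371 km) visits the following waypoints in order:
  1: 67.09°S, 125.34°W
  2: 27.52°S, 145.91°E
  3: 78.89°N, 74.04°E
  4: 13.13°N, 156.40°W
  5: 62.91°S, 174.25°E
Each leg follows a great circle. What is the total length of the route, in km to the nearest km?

37959 km

Leg 1→2: central angle 1.1228 rad, distance 7153.5 km.
Leg 2→3: central angle 1.9826 rad, distance 12630.9 km.
Leg 3→4: central angle 1.4672 rad, distance 9347.7 km.
Leg 4→5: central angle 1.3854 rad, distance 8826.5 km.
Total: 7153.5 + 12630.9 + 9347.7 + 8826.5 ≈ 37959 km.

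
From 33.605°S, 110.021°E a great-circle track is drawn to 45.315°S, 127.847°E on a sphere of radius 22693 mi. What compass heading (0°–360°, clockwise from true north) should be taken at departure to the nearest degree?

136°

Δλ = 17.826° = 0.3111 rad.
y = sin Δλ · cos φ₂ = (0.3061)(0.7032) = 0.2153
x = cos φ₁ sin φ₂ − sin φ₁ cos φ₂ cos Δλ = (0.8329)(-0.7110) − (-0.5535)(0.7032)(0.9520) = -0.2216
θ = atan2(y, x) = 135.84°, so the bearing is 136°.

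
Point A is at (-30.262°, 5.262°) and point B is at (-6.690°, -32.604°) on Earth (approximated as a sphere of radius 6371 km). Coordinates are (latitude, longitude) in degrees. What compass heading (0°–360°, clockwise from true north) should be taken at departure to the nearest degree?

Δλ = -37.866° = -0.6609 rad.
y = sin Δλ · cos φ₂ = (-0.6138)(0.9932) = -0.6096
x = cos φ₁ sin φ₂ − sin φ₁ cos φ₂ cos Δλ = (0.8637)(-0.1165) − (-0.5040)(0.9932)(0.7894) = 0.2945
θ = atan2(y, x) = -64.21°; adding 360° gives 296°.

296°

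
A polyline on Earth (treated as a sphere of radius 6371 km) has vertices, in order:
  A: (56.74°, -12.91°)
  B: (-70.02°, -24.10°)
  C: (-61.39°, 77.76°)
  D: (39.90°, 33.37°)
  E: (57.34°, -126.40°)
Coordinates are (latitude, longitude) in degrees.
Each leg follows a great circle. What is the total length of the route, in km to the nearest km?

Leg A→B: central angle 2.2168 rad, distance 14123.4 km.
Leg B→C: central angle 0.6576 rad, distance 4189.9 km.
Leg C→D: central angle 1.8761 rad, distance 11952.9 km.
Leg D→E: central angle 1.4186 rad, distance 9038.2 km.
Total: 14123.4 + 4189.9 + 11952.9 + 9038.2 ≈ 39304 km.

39304 km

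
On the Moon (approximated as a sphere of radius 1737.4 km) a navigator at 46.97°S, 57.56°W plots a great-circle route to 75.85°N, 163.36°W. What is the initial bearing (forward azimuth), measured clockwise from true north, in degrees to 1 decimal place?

339.0°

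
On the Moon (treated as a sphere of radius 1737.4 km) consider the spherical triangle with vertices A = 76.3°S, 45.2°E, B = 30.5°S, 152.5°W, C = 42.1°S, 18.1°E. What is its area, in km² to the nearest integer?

Side lengths (central angles): a = 1.8655, b = 0.6304, c = 1.2675 rad; semiperimeter s = 1.8817.
By l'Huilier's theorem, tan(E/4) = √[tan(s/2) tan((s−a)/2) tan((s−b)/2) tan((s−c)/2)], giving spherical excess E = 0.2016 rad.
Area = E·R² = 0.2016 × (1737.4)² ≈ 608515 km².

608515 km²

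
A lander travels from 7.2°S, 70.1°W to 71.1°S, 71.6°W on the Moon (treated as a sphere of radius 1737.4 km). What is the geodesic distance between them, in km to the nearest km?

Let φ₁ = -0.1257 rad, φ₂ = -1.2409 rad, and Δλ = -0.0262 rad.
Haversine: a = sin²(Δφ/2) + cos φ₁ cos φ₂ sin²(Δλ/2) = 0.2800 + (0.9921)(0.3239)(0.0002) = 0.28009.
Central angle c = 2·arcsin(√a) = 1.11539 rad.
Distance = R·c = 1737.4 × 1.1154 ≈ 1938 km.

1938 km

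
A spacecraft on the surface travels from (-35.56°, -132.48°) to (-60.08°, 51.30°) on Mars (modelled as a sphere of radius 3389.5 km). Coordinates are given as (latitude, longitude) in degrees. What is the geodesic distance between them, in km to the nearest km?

In radians: φ₁ = -0.6206, φ₂ = -1.0486, Δλ = -176.220° = -3.0756 rad.
cos c = sin φ₁ sin φ₂ + cos φ₁ cos φ₂ cos Δλ = (-0.5816)(-0.8667) + (0.8135)(0.4988)(-0.9978) = 0.09916,
so c = arccos(0.09916) = 1.47147 rad.
Distance = R·c = 3389.5 × 1.4715 ≈ 4988 km.

4988 km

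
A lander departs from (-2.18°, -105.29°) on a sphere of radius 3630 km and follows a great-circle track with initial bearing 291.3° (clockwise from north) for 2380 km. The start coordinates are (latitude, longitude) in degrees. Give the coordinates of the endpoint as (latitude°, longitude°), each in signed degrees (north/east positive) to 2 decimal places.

11.02°, -140.65°

Angular distance δ = d/R = 2380/3630 = 0.65565 rad; initial bearing θ = 5.0841 rad.
sin φ₂ = sin φ₁ cos δ + cos φ₁ sin δ cos θ = (-0.0380)(0.7927) + (0.9993)(0.6097)(0.3633) = 0.1912, so φ₂ = 11.02°.
Δλ = atan2(sin θ sin δ cos φ₁, cos δ − sin φ₁ sin φ₂) = atan2(-0.5676, 0.7999) = -35.359°.
λ₂ = -105.290° − 35.359° = -140.65°.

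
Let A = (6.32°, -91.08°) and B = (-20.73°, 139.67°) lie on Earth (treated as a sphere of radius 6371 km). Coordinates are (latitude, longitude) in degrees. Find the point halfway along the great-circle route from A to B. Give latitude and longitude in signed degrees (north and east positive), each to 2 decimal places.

-16.40°, -152.04°

The central angle between A and B is δ = 2.2486 rad.
With f = 0.5, the slerp weights are sin((1−f)δ)/sin δ = 1.1580 and sin(fδ)/sin δ = 1.1580.
Weighted sum of the unit vectors: (1.1580)·(-0.0187,-0.9937,0.1101) + (1.1580)·(-0.7130,0.6053,-0.3540) = (-0.8473, -0.4498, -0.2824).
Converting back: φ = atan2(z, √(x²+y²)) = -16.40°, λ = atan2(y, x) = -152.04°.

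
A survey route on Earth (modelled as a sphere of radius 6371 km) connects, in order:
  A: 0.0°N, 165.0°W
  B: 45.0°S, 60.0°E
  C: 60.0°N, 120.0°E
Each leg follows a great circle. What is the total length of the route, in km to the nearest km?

26222 km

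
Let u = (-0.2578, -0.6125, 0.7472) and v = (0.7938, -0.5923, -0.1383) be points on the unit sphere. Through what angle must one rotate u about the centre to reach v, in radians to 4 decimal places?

1.5160 rad

u·v = 0.0548; |u| = 1.0000, |v| = 1.0000.
cos θ = (u·v)/(|u||v|) = 0.0548, so θ = 1.5160 rad.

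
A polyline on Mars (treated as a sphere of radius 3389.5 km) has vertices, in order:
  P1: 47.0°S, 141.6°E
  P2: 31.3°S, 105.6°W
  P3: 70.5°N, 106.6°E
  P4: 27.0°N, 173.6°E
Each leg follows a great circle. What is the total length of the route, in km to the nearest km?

Leg P1→P2: central angle 1.4160 rad, distance 4799.7 km.
Leg P2→P3: central angle 2.3907 rad, distance 8103.3 km.
Leg P3→P4: central angle 0.9954 rad, distance 3373.9 km.
Total: 4799.7 + 8103.3 + 3373.9 ≈ 16277 km.

16277 km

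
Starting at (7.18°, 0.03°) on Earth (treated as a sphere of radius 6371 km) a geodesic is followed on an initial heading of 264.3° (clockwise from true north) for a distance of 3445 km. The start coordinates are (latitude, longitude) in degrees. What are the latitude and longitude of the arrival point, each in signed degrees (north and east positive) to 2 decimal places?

3.23°, -30.84°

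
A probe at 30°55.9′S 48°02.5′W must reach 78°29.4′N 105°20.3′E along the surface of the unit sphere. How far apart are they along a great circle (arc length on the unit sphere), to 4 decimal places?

2.2872

In radians: φ₁ = -0.5399, φ₂ = 1.3699, Δλ = 153.380° = 2.6770 rad.
Haversine: a = sin²(Δφ/2) + cos φ₁ cos φ₂ sin²(Δλ/2) = 0.6663 + (0.8578)(0.1995)(0.9470) = 0.82835.
Central angle c = 2·arcsin(√a) = 2.28723 rad.
On the unit sphere the arc length equals the central angle: 2.2872.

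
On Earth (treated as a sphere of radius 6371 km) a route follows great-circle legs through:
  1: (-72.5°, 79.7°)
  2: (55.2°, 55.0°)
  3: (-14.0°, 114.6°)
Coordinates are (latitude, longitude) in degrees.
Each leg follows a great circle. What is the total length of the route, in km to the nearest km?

23814 km

Leg 1→2: central angle 2.2488 rad, distance 14327.0 km.
Leg 2→3: central angle 1.4891 rad, distance 9487.3 km.
Total: 14327.0 + 9487.3 ≈ 23814 km.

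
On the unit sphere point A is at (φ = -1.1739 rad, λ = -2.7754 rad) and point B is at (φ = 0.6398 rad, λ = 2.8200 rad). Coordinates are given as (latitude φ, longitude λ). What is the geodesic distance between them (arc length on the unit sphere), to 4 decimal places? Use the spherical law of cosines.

1.8871

Let φ₁ = -1.1739 rad, φ₂ = 0.6398 rad, and Δλ = -0.6878 rad.
cos c = sin φ₁ sin φ₂ + cos φ₁ cos φ₂ cos Δλ = (-0.9223)(0.5970) + (0.3866)(0.8022)(0.7727) = -0.31102,
so c = arccos(-0.31102) = 1.88707 rad.
On the unit sphere the arc length equals the central angle: 1.8871.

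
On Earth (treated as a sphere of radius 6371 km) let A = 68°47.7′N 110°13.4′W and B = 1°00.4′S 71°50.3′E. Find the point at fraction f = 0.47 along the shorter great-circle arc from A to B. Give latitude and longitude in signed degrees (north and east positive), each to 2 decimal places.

58.45°, 73.16°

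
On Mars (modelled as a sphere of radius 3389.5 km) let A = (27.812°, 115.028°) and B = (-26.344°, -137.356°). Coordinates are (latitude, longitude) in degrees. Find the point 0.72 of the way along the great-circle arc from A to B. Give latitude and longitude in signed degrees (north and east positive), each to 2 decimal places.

-12.24°, -168.69°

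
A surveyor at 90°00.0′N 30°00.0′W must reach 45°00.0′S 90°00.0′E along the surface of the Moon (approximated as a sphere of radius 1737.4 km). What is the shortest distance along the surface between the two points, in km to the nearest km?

With latitudes φ₁ = 90.000°, φ₂ = -45.000° and longitude difference Δλ = 120.000°:
cos c = sin φ₁ sin φ₂ + cos φ₁ cos φ₂ cos Δλ = (1.0000)(-0.7071) + (0.0000)(0.7071)(-0.5000) = -0.70711,
so c = arccos(-0.70711) = 2.35619 rad.
Distance = R·c = 1737.4 × 2.3562 ≈ 4094 km.

4094 km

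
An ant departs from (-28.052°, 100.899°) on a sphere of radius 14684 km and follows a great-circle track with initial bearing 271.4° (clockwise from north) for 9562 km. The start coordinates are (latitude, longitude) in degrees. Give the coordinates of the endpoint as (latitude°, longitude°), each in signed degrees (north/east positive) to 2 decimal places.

-21.16°, 60.38°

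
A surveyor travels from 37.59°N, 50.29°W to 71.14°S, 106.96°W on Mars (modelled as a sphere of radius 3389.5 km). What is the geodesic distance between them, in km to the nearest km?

In radians: φ₁ = 0.6561, φ₂ = -1.2416, Δλ = -56.670° = -0.9891 rad.
Haversine: a = sin²(Δφ/2) + cos φ₁ cos φ₂ sin²(Δλ/2) = 0.6606 + (0.7924)(0.3233)(0.2253) = 0.71826.
Central angle c = 2·arcsin(√a) = 2.02252 rad.
Distance = R·c = 3389.5 × 2.0225 ≈ 6855 km.

6855 km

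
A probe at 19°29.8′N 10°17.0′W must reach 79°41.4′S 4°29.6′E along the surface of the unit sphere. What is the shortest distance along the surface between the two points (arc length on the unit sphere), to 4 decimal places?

1.7368

Let φ₁ = 0.3403 rad, φ₂ = -1.3909 rad, and Δλ = 0.2579 rad.
cos c = sin φ₁ sin φ₂ + cos φ₁ cos φ₂ cos Δλ = (0.3338)(-0.9839) + (0.9427)(0.1790)(0.9669) = -0.16523,
so c = arccos(-0.16523) = 1.73679 rad.
On the unit sphere the arc length equals the central angle: 1.7368.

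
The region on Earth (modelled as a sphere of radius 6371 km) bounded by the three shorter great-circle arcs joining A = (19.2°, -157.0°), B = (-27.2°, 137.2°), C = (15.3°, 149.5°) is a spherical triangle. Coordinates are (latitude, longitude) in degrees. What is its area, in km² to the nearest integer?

Side lengths (central angles): a = 0.7705, b = 0.8910, c = 1.3756 rad; semiperimeter s = 1.5185.
By l'Huilier's theorem, tan(E/4) = √[tan(s/2) tan((s−a)/2) tan((s−b)/2) tan((s−c)/2)], giving spherical excess E = 0.3711 rad.
Area = E·R² = 0.3711 × (6371)² ≈ 15061195 km².

15061195 km²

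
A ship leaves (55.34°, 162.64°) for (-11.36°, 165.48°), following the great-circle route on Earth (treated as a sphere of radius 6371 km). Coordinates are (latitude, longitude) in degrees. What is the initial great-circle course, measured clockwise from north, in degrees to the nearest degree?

177°

Δλ = 2.840° = 0.0496 rad.
y = sin Δλ · cos φ₂ = (0.0495)(0.9804) = 0.0486
x = cos φ₁ sin φ₂ − sin φ₁ cos φ₂ cos Δλ = (0.5687)(-0.1970) − (0.8225)(0.9804)(0.9988) = -0.9175
θ = atan2(y, x) = 176.97°, so the bearing is 177°.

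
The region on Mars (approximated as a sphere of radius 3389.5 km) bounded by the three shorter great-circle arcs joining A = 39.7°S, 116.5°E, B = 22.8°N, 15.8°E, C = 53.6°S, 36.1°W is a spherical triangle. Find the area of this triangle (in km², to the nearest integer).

20267387 km²

Side lengths (central angles): a = 1.5452, b = 1.4618, c = 1.9598 rad; semiperimeter s = 2.4834.
By l'Huilier's theorem, tan(E/4) = √[tan(s/2) tan((s−a)/2) tan((s−b)/2) tan((s−c)/2)], giving spherical excess E = 1.7641 rad.
Area = E·R² = 1.7641 × (3389.5)² ≈ 20267387 km².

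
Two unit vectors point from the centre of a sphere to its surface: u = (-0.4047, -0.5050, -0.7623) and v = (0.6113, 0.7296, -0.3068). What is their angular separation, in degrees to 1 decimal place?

112.5°

u·v = -0.3820; |u| = 1.0000, |v| = 1.0001.
cos θ = (u·v)/(|u||v|) = -0.3820, so θ = 112.5°.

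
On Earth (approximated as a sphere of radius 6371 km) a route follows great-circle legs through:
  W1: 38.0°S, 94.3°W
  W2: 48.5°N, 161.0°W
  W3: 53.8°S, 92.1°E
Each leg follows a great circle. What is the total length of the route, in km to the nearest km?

26759 km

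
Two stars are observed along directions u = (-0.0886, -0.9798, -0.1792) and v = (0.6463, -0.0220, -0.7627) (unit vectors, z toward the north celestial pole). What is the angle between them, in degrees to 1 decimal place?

u·v = 0.1010; |u| = 1.0000, |v| = 0.9999.
cos θ = (u·v)/(|u||v|) = 0.1010, so θ = 84.2°.

84.2°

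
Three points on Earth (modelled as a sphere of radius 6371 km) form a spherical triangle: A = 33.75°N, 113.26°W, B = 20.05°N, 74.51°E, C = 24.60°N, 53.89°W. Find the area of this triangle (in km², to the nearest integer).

63358331 km²

Side lengths (central angles): a = 1.9691, b = 0.9066, c = 2.1937 rad; semiperimeter s = 2.5347.
By l'Huilier's theorem, tan(E/4) = √[tan(s/2) tan((s−a)/2) tan((s−b)/2) tan((s−c)/2)], giving spherical excess E = 1.5609 rad.
Area = E·R² = 1.5609 × (6371)² ≈ 63358331 km².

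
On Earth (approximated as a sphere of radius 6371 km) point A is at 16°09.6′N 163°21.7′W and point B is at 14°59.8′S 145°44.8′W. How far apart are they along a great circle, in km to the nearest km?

3968 km

Let φ₁ = 0.2820 rad, φ₂ = -0.2617 rad, and Δλ = 0.3074 rad.
Haversine: a = sin²(Δφ/2) + cos φ₁ cos φ₂ sin²(Δλ/2) = 0.0721 + (0.9605)(0.9659)(0.0234) = 0.09387.
Central angle c = 2·arcsin(√a) = 0.62279 rad.
Distance = R·c = 6371 × 0.6228 ≈ 3968 km.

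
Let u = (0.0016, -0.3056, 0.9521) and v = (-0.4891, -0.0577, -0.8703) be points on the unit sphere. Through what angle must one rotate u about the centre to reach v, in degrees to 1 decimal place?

144.3°

u·v = -0.8118; |u| = 0.9999, |v| = 1.0000.
cos θ = (u·v)/(|u||v|) = -0.8118, so θ = 144.3°.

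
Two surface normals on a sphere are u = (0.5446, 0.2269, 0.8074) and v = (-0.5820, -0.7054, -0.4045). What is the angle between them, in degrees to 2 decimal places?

u·v = -0.8036; |u| = 1.0000, |v| = 1.0000.
cos θ = (u·v)/(|u||v|) = -0.8036, so θ = 143.48°.

143.48°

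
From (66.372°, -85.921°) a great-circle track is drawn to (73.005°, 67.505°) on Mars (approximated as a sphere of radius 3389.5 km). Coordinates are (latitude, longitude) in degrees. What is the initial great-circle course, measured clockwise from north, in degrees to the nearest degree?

Δλ = 153.426° = 2.6778 rad.
y = sin Δλ · cos φ₂ = (0.4474)(0.2923) = 0.1308
x = cos φ₁ sin φ₂ − sin φ₁ cos φ₂ cos Δλ = (0.4008)(0.9563) − (0.9162)(0.2923)(-0.8944) = 0.6228
θ = atan2(y, x) = 11.86°, so the bearing is 12°.

12°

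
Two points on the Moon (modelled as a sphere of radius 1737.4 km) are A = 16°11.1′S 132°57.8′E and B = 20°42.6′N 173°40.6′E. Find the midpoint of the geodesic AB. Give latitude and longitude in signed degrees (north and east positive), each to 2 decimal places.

2.41°, 153.04°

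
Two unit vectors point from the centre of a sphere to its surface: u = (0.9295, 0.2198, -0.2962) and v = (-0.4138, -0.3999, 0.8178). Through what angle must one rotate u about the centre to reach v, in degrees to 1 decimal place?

u·v = -0.7148; |u| = 1.0000, |v| = 1.0000.
cos θ = (u·v)/(|u||v|) = -0.7148, so θ = 135.6°.

135.6°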